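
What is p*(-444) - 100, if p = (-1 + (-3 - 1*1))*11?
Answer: 24320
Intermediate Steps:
p = -55 (p = (-1 + (-3 - 1))*11 = (-1 - 4)*11 = -5*11 = -55)
p*(-444) - 100 = -55*(-444) - 100 = 24420 - 100 = 24320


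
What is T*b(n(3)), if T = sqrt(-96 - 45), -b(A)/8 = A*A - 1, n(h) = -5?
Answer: -192*I*sqrt(141) ≈ -2279.9*I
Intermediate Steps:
b(A) = 8 - 8*A**2 (b(A) = -8*(A*A - 1) = -8*(A**2 - 1) = -8*(-1 + A**2) = 8 - 8*A**2)
T = I*sqrt(141) (T = sqrt(-141) = I*sqrt(141) ≈ 11.874*I)
T*b(n(3)) = (I*sqrt(141))*(8 - 8*(-5)**2) = (I*sqrt(141))*(8 - 8*25) = (I*sqrt(141))*(8 - 200) = (I*sqrt(141))*(-192) = -192*I*sqrt(141)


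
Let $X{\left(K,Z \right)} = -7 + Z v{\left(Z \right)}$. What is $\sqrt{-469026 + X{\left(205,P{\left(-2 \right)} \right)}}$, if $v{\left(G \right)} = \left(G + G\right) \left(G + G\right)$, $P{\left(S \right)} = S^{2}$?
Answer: $i \sqrt{468777} \approx 684.67 i$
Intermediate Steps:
$v{\left(G \right)} = 4 G^{2}$ ($v{\left(G \right)} = 2 G 2 G = 4 G^{2}$)
$X{\left(K,Z \right)} = -7 + 4 Z^{3}$ ($X{\left(K,Z \right)} = -7 + Z 4 Z^{2} = -7 + 4 Z^{3}$)
$\sqrt{-469026 + X{\left(205,P{\left(-2 \right)} \right)}} = \sqrt{-469026 - \left(7 - 4 \left(\left(-2\right)^{2}\right)^{3}\right)} = \sqrt{-469026 - \left(7 - 4 \cdot 4^{3}\right)} = \sqrt{-469026 + \left(-7 + 4 \cdot 64\right)} = \sqrt{-469026 + \left(-7 + 256\right)} = \sqrt{-469026 + 249} = \sqrt{-468777} = i \sqrt{468777}$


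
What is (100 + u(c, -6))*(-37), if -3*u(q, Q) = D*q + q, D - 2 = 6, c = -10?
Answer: -4810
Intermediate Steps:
D = 8 (D = 2 + 6 = 8)
u(q, Q) = -3*q (u(q, Q) = -(8*q + q)/3 = -3*q)
(100 + u(c, -6))*(-37) = (100 - 3*(-10))*(-37) = (100 + 30)*(-37) = 130*(-37) = -4810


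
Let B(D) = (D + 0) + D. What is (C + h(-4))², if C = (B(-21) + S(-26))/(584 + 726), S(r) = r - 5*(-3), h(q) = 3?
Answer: 15031129/1716100 ≈ 8.7589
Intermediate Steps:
B(D) = 2*D (B(D) = D + D = 2*D)
S(r) = 15 + r (S(r) = r + 15 = 15 + r)
C = -53/1310 (C = (2*(-21) + (15 - 26))/(584 + 726) = (-42 - 11)/1310 = -53*1/1310 = -53/1310 ≈ -0.040458)
(C + h(-4))² = (-53/1310 + 3)² = (3877/1310)² = 15031129/1716100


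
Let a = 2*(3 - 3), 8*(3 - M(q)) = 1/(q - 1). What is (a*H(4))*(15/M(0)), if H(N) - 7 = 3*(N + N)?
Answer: 0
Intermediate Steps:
H(N) = 7 + 6*N (H(N) = 7 + 3*(N + N) = 7 + 3*(2*N) = 7 + 6*N)
M(q) = 3 - 1/(8*(-1 + q)) (M(q) = 3 - 1/(8*(q - 1)) = 3 - 1/(8*(-1 + q)))
a = 0 (a = 2*0 = 0)
(a*H(4))*(15/M(0)) = (0*(7 + 6*4))*(15/(((-25 + 24*0)/(8*(-1 + 0))))) = (0*(7 + 24))*(15/(((⅛)*(-25 + 0)/(-1)))) = (0*31)*(15/(((⅛)*(-1)*(-25)))) = 0*(15/(25/8)) = 0*(15*(8/25)) = 0*(24/5) = 0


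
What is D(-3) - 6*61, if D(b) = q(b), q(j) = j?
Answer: -369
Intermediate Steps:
D(b) = b
D(-3) - 6*61 = -3 - 6*61 = -3 - 366 = -369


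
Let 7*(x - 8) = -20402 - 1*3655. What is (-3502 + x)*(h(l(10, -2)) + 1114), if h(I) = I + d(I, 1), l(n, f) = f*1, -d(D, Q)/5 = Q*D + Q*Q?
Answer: -54191255/7 ≈ -7.7416e+6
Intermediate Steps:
x = -24001/7 (x = 8 + (-20402 - 1*3655)/7 = 8 + (-20402 - 3655)/7 = 8 + (⅐)*(-24057) = 8 - 24057/7 = -24001/7 ≈ -3428.7)
d(D, Q) = -5*Q² - 5*D*Q (d(D, Q) = -5*(Q*D + Q*Q) = -5*(D*Q + Q²) = -5*(Q² + D*Q) = -5*Q² - 5*D*Q)
l(n, f) = f
h(I) = -5 - 4*I (h(I) = I - 5*1*(I + 1) = I - 5*1*(1 + I) = I + (-5 - 5*I) = -5 - 4*I)
(-3502 + x)*(h(l(10, -2)) + 1114) = (-3502 - 24001/7)*((-5 - 4*(-2)) + 1114) = -48515*((-5 + 8) + 1114)/7 = -48515*(3 + 1114)/7 = -48515/7*1117 = -54191255/7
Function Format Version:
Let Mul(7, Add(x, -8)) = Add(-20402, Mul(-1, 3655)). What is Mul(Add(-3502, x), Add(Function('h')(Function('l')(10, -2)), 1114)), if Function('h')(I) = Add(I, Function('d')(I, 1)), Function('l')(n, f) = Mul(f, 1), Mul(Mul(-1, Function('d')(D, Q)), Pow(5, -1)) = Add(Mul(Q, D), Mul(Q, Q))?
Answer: Rational(-54191255, 7) ≈ -7.7416e+6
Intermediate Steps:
x = Rational(-24001, 7) (x = Add(8, Mul(Rational(1, 7), Add(-20402, Mul(-1, 3655)))) = Add(8, Mul(Rational(1, 7), Add(-20402, -3655))) = Add(8, Mul(Rational(1, 7), -24057)) = Add(8, Rational(-24057, 7)) = Rational(-24001, 7) ≈ -3428.7)
Function('d')(D, Q) = Add(Mul(-5, Pow(Q, 2)), Mul(-5, D, Q)) (Function('d')(D, Q) = Mul(-5, Add(Mul(Q, D), Mul(Q, Q))) = Mul(-5, Add(Mul(D, Q), Pow(Q, 2))) = Mul(-5, Add(Pow(Q, 2), Mul(D, Q))) = Add(Mul(-5, Pow(Q, 2)), Mul(-5, D, Q)))
Function('l')(n, f) = f
Function('h')(I) = Add(-5, Mul(-4, I)) (Function('h')(I) = Add(I, Mul(-5, 1, Add(I, 1))) = Add(I, Mul(-5, 1, Add(1, I))) = Add(I, Add(-5, Mul(-5, I))) = Add(-5, Mul(-4, I)))
Mul(Add(-3502, x), Add(Function('h')(Function('l')(10, -2)), 1114)) = Mul(Add(-3502, Rational(-24001, 7)), Add(Add(-5, Mul(-4, -2)), 1114)) = Mul(Rational(-48515, 7), Add(Add(-5, 8), 1114)) = Mul(Rational(-48515, 7), Add(3, 1114)) = Mul(Rational(-48515, 7), 1117) = Rational(-54191255, 7)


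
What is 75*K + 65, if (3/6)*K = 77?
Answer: 11615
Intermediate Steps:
K = 154 (K = 2*77 = 154)
75*K + 65 = 75*154 + 65 = 11550 + 65 = 11615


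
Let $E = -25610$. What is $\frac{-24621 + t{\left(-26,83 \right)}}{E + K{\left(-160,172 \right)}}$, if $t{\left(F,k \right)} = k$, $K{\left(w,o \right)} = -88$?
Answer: $\frac{12269}{12849} \approx 0.95486$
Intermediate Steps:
$\frac{-24621 + t{\left(-26,83 \right)}}{E + K{\left(-160,172 \right)}} = \frac{-24621 + 83}{-25610 - 88} = - \frac{24538}{-25698} = \left(-24538\right) \left(- \frac{1}{25698}\right) = \frac{12269}{12849}$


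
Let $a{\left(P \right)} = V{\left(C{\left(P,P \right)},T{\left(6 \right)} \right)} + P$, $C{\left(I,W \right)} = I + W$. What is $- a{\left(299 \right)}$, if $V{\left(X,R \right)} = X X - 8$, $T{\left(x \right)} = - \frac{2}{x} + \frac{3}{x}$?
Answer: $-357895$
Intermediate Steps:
$T{\left(x \right)} = \frac{1}{x}$
$V{\left(X,R \right)} = -8 + X^{2}$ ($V{\left(X,R \right)} = X^{2} - 8 = -8 + X^{2}$)
$a{\left(P \right)} = -8 + P + 4 P^{2}$ ($a{\left(P \right)} = \left(-8 + \left(P + P\right)^{2}\right) + P = \left(-8 + \left(2 P\right)^{2}\right) + P = \left(-8 + 4 P^{2}\right) + P = -8 + P + 4 P^{2}$)
$- a{\left(299 \right)} = - (-8 + 299 + 4 \cdot 299^{2}) = - (-8 + 299 + 4 \cdot 89401) = - (-8 + 299 + 357604) = \left(-1\right) 357895 = -357895$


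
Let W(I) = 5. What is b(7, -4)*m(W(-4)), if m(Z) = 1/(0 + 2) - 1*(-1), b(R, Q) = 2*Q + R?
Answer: -3/2 ≈ -1.5000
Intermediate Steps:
b(R, Q) = R + 2*Q
m(Z) = 3/2 (m(Z) = 1/2 + 1 = 3/2)
b(7, -4)*m(W(-4)) = (7 + 2*(-4))*(3/2) = (7 - 8)*(3/2) = -1*3/2 = -3/2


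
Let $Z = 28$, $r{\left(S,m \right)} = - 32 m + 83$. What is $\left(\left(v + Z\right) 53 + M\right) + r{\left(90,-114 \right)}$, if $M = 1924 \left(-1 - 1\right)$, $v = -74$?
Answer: $-2555$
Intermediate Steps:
$r{\left(S,m \right)} = 83 - 32 m$
$M = -3848$ ($M = 1924 \left(-1 - 1\right) = 1924 \left(-2\right) = -3848$)
$\left(\left(v + Z\right) 53 + M\right) + r{\left(90,-114 \right)} = \left(\left(-74 + 28\right) 53 - 3848\right) + \left(83 - -3648\right) = \left(\left(-46\right) 53 - 3848\right) + \left(83 + 3648\right) = \left(-2438 - 3848\right) + 3731 = -6286 + 3731 = -2555$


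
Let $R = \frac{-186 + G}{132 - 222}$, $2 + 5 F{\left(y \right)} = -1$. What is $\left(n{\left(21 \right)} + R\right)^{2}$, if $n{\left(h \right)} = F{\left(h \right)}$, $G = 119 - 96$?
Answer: $\frac{11881}{8100} \approx 1.4668$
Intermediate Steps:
$F{\left(y \right)} = - \frac{3}{5}$ ($F{\left(y \right)} = - \frac{2}{5} + \frac{1}{5} \left(-1\right) = - \frac{2}{5} - \frac{1}{5} = - \frac{3}{5}$)
$G = 23$ ($G = 119 - 96 = 23$)
$n{\left(h \right)} = - \frac{3}{5}$
$R = \frac{163}{90}$ ($R = \frac{-186 + 23}{132 - 222} = - \frac{163}{-90} = \left(-163\right) \left(- \frac{1}{90}\right) = \frac{163}{90} \approx 1.8111$)
$\left(n{\left(21 \right)} + R\right)^{2} = \left(- \frac{3}{5} + \frac{163}{90}\right)^{2} = \left(\frac{109}{90}\right)^{2} = \frac{11881}{8100}$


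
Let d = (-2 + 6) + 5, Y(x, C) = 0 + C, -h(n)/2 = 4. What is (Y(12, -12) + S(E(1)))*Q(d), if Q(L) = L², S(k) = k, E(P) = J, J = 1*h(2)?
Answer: -1620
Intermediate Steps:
h(n) = -8 (h(n) = -2*4 = -8)
J = -8 (J = 1*(-8) = -8)
E(P) = -8
Y(x, C) = C
d = 9 (d = 4 + 5 = 9)
(Y(12, -12) + S(E(1)))*Q(d) = (-12 - 8)*9² = -20*81 = -1620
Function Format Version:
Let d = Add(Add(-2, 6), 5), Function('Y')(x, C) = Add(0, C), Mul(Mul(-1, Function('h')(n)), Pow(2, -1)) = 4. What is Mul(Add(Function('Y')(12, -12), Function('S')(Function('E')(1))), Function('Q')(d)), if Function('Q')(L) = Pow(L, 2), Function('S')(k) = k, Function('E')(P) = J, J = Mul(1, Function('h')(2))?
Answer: -1620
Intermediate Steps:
Function('h')(n) = -8 (Function('h')(n) = Mul(-2, 4) = -8)
J = -8 (J = Mul(1, -8) = -8)
Function('E')(P) = -8
Function('Y')(x, C) = C
d = 9 (d = Add(4, 5) = 9)
Mul(Add(Function('Y')(12, -12), Function('S')(Function('E')(1))), Function('Q')(d)) = Mul(Add(-12, -8), Pow(9, 2)) = Mul(-20, 81) = -1620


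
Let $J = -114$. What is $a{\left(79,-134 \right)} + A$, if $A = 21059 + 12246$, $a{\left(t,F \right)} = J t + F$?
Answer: $24165$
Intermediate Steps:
$a{\left(t,F \right)} = F - 114 t$ ($a{\left(t,F \right)} = - 114 t + F = F - 114 t$)
$A = 33305$
$a{\left(79,-134 \right)} + A = \left(-134 - 9006\right) + 33305 = -9140 + 33305 = 24165$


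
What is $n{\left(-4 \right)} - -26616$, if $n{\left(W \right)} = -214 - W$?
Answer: $26406$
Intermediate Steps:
$n{\left(-4 \right)} - -26616 = \left(-214 - -4\right) - -26616 = \left(-214 + 4\right) + 26616 = -210 + 26616 = 26406$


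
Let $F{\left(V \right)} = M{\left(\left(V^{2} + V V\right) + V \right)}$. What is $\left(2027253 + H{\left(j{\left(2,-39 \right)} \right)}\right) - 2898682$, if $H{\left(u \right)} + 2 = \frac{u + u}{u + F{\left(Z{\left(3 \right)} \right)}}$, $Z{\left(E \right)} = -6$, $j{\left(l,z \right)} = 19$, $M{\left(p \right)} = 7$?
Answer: $- \frac{11328584}{13} \approx -8.7143 \cdot 10^{5}$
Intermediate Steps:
$F{\left(V \right)} = 7$
$H{\left(u \right)} = -2 + \frac{2 u}{7 + u}$ ($H{\left(u \right)} = -2 + \frac{u + u}{u + 7} = -2 + \frac{2 u}{7 + u}$)
$\left(2027253 + H{\left(j{\left(2,-39 \right)} \right)}\right) - 2898682 = \left(2027253 - \frac{14}{7 + 19}\right) - 2898682 = \left(2027253 - \frac{14}{26}\right) - 2898682 = \left(2027253 - \frac{7}{13}\right) - 2898682 = \frac{26354282}{13} - 2898682 = - \frac{11328584}{13}$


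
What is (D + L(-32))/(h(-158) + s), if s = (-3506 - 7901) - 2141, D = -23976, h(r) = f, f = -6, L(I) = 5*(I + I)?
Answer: 12148/6777 ≈ 1.7925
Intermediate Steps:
L(I) = 10*I (L(I) = 5*(2*I) = 10*I)
h(r) = -6
s = -13548 (s = -11407 - 2141 = -13548)
(D + L(-32))/(h(-158) + s) = (-23976 + 10*(-32))/(-6 - 13548) = (-23976 - 320)/(-13554) = -24296*(-1/13554) = 12148/6777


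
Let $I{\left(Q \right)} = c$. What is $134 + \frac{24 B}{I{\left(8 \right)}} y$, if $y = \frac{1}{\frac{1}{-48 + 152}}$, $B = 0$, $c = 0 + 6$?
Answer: $134$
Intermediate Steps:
$c = 6$
$I{\left(Q \right)} = 6$
$y = 104$ ($y = \frac{1}{\frac{1}{104}} = 104$)
$134 + \frac{24 B}{I{\left(8 \right)}} y = 134 + \frac{24 \cdot 0}{6} \cdot 104 = 134 + 0 \cdot \frac{1}{6} \cdot 104 = 134 + 0 \cdot 104 = 134 + 0 = 134$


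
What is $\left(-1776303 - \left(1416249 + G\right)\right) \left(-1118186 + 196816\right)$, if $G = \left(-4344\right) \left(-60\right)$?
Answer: $3181667513040$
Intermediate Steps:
$G = 260640$
$\left(-1776303 - \left(1416249 + G\right)\right) \left(-1118186 + 196816\right) = \left(-1776303 - 1676889\right) \left(-1118186 + 196816\right) = \left(-1776303 - 1676889\right) \left(-921370\right) = \left(-3453192\right) \left(-921370\right) = 3181667513040$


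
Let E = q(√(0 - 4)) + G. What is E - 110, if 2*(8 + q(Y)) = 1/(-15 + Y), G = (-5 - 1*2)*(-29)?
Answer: 38915/458 - I/229 ≈ 84.967 - 0.0043668*I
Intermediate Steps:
G = 203 (G = (-5 - 2)*(-29) = -7*(-29) = 203)
q(Y) = -8 + 1/(2*(-15 + Y))
E = 203 + (-15 - 2*I)*(241 - 32*I)/458 (E = (241 - 16*√(0 - 4))/(2*(-15 + √(0 - 4))) + 203 = (241 - 32*I)/(2*(-15 + √(-4))) + 203 = (241 - 32*I)/(2*(-15 + 2*I)) + 203 = ((-15 - 2*I)/229)*(241 - 32*I)/2 + 203 = (-15 - 2*I)*(241 - 32*I)/458 + 203 = 203 + (-15 - 2*I)*(241 - 32*I)/458 ≈ 194.97 - 0.0043668*I)
E - 110 = (89295/458 - I/229) - 110 = 38915/458 - I/229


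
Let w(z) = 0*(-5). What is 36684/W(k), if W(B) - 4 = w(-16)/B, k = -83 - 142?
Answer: 9171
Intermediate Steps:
k = -225
w(z) = 0
W(B) = 4 (W(B) = 4 + 0/B = 4 + 0 = 4)
36684/W(k) = 36684/4 = 36684*(1/4) = 9171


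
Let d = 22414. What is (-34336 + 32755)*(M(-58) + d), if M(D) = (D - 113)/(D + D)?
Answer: -4110908295/116 ≈ -3.5439e+7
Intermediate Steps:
M(D) = (-113 + D)/(2*D) (M(D) = (-113 + D)/((2*D)) = (-113 + D)*(1/(2*D)) = (-113 + D)/(2*D))
(-34336 + 32755)*(M(-58) + d) = (-34336 + 32755)*((½)*(-113 - 58)/(-58) + 22414) = -1581*((½)*(-1/58)*(-171) + 22414) = -1581*(171/116 + 22414) = -1581*2600195/116 = -4110908295/116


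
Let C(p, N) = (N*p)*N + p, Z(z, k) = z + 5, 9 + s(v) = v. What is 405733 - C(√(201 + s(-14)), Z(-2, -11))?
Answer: 405733 - 10*√178 ≈ 4.0560e+5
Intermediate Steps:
s(v) = -9 + v
Z(z, k) = 5 + z
C(p, N) = p + p*N² (C(p, N) = p*N² + p = p + p*N²)
405733 - C(√(201 + s(-14)), Z(-2, -11)) = 405733 - √(201 + (-9 - 14))*(1 + (5 - 2)²) = 405733 - √(201 - 23)*(1 + 3²) = 405733 - √178*(1 + 9) = 405733 - √178*10 = 405733 - 10*√178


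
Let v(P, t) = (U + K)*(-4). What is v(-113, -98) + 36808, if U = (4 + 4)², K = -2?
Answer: 36560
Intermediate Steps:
U = 64 (U = 8² = 64)
v(P, t) = -248 (v(P, t) = (64 - 2)*(-4) = 62*(-4) = -248)
v(-113, -98) + 36808 = -248 + 36808 = 36560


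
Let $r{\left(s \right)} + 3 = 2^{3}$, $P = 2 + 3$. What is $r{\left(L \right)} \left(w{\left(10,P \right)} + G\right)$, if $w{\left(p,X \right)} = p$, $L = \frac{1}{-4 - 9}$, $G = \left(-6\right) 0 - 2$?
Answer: $40$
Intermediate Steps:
$P = 5$
$G = -2$ ($G = 0 - 2 = -2$)
$L = - \frac{1}{13}$ ($L = \frac{1}{-13} = - \frac{1}{13} \approx -0.076923$)
$r{\left(s \right)} = 5$ ($r{\left(s \right)} = -3 + 2^{3} = -3 + 8 = 5$)
$r{\left(L \right)} \left(w{\left(10,P \right)} + G\right) = 5 \left(10 - 2\right) = 5 \cdot 8 = 40$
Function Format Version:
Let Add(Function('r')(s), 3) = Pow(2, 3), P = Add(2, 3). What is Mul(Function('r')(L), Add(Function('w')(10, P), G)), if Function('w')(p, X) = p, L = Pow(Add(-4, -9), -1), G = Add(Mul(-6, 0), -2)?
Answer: 40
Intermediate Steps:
P = 5
G = -2 (G = Add(0, -2) = -2)
L = Rational(-1, 13) (L = Pow(-13, -1) = Rational(-1, 13) ≈ -0.076923)
Function('r')(s) = 5 (Function('r')(s) = Add(-3, Pow(2, 3)) = Add(-3, 8) = 5)
Mul(Function('r')(L), Add(Function('w')(10, P), G)) = Mul(5, Add(10, -2)) = Mul(5, 8) = 40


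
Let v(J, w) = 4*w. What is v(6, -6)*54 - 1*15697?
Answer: -16993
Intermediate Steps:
v(6, -6)*54 - 1*15697 = (4*(-6))*54 - 1*15697 = -24*54 - 15697 = -1296 - 15697 = -16993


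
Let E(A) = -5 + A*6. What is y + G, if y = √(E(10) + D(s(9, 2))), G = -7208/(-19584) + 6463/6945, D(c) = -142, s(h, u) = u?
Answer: 432919/333360 + I*√87 ≈ 1.2987 + 9.3274*I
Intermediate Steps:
E(A) = -5 + 6*A
G = 432919/333360 (G = -7208*(-1/19584) + 6463*(1/6945) = 53/144 + 6463/6945 = 432919/333360 ≈ 1.2987)
y = I*√87 (y = √((-5 + 6*10) - 142) = √((-5 + 60) - 142) = √(55 - 142) = √(-87) = I*√87 ≈ 9.3274*I)
y + G = I*√87 + 432919/333360 = 432919/333360 + I*√87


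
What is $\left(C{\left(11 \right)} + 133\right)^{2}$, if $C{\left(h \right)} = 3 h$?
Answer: $27556$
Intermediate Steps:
$\left(C{\left(11 \right)} + 133\right)^{2} = \left(3 \cdot 11 + 133\right)^{2} = \left(33 + 133\right)^{2} = 166^{2} = 27556$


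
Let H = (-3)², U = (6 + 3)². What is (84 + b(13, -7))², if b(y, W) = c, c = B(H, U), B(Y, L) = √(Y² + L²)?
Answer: 13698 + 1512*√82 ≈ 27390.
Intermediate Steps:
U = 81 (U = 9² = 81)
H = 9
B(Y, L) = √(L² + Y²)
c = 9*√82 (c = √(81² + 9²) = √(6561 + 81) = √6642 = 9*√82 ≈ 81.498)
b(y, W) = 9*√82
(84 + b(13, -7))² = (84 + 9*√82)²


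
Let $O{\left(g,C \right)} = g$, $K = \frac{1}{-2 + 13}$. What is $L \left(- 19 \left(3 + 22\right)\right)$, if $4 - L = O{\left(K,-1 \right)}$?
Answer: $- \frac{20425}{11} \approx -1856.8$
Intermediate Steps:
$K = \frac{1}{11} \approx 0.090909$
$L = \frac{43}{11}$ ($L = 4 - \frac{1}{11} = \frac{43}{11} \approx 3.9091$)
$L \left(- 19 \left(3 + 22\right)\right) = \frac{43 \left(- 19 \left(3 + 22\right)\right)}{11} = \frac{43 \left(\left(-19\right) 25\right)}{11} = \frac{43}{11} \left(-475\right) = - \frac{20425}{11}$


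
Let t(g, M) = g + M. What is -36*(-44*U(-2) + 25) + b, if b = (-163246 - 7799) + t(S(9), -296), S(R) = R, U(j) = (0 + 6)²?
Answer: -115208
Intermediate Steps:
U(j) = 36 (U(j) = 6² = 36)
t(g, M) = M + g
b = -171332 (b = (-163246 - 7799) + (-296 + 9) = -171045 - 287 = -171332)
-36*(-44*U(-2) + 25) + b = -36*(-44*36 + 25) - 171332 = -36*(-1584 + 25) - 171332 = -36*(-1559) - 171332 = 56124 - 171332 = -115208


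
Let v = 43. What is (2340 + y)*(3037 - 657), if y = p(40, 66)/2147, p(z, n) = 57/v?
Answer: 27060749940/4859 ≈ 5.5692e+6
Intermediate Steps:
p(z, n) = 57/43
y = 3/4859 (y = (57/43)/2147 = (57/43)*(1/2147) = 3/4859 ≈ 0.00061741)
(2340 + y)*(3037 - 657) = (2340 + 3/4859)*(3037 - 657) = (11370063/4859)*2380 = 27060749940/4859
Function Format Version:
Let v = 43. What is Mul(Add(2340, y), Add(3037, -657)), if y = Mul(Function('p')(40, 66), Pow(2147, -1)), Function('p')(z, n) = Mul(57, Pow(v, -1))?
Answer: Rational(27060749940, 4859) ≈ 5.5692e+6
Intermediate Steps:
Function('p')(z, n) = Rational(57, 43) (Function('p')(z, n) = Mul(57, Pow(43, -1)) = Mul(57, Rational(1, 43)) = Rational(57, 43))
y = Rational(3, 4859) (y = Mul(Rational(57, 43), Pow(2147, -1)) = Mul(Rational(57, 43), Rational(1, 2147)) = Rational(3, 4859) ≈ 0.00061741)
Mul(Add(2340, y), Add(3037, -657)) = Mul(Add(2340, Rational(3, 4859)), Add(3037, -657)) = Mul(Rational(11370063, 4859), 2380) = Rational(27060749940, 4859)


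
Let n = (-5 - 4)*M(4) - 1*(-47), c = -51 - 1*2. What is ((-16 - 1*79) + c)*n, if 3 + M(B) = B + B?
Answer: -296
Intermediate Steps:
c = -53 (c = -51 - 2 = -53)
M(B) = -3 + 2*B (M(B) = -3 + (B + B) = -3 + 2*B)
n = 2 (n = (-5 - 4)*(-3 + 2*4) - 1*(-47) = -9*(-3 + 8) + 47 = -9*5 + 47 = -45 + 47 = 2)
((-16 - 1*79) + c)*n = ((-16 - 1*79) - 53)*2 = ((-16 - 79) - 53)*2 = (-95 - 53)*2 = -148*2 = -296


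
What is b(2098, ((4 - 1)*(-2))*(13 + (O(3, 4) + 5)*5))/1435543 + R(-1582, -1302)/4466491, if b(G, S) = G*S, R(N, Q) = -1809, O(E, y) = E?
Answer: -2982478898811/6411839889613 ≈ -0.46515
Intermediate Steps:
b(2098, ((4 - 1)*(-2))*(13 + (O(3, 4) + 5)*5))/1435543 + R(-1582, -1302)/4466491 = (2098*(((4 - 1)*(-2))*(13 + (3 + 5)*5)))/1435543 - 1809/4466491 = (2098*((3*(-2))*(13 + 8*5)))*(1/1435543) - 1809*1/4466491 = (2098*(-6*(13 + 40)))*(1/1435543) - 1809/4466491 = (2098*(-6*53))*(1/1435543) - 1809/4466491 = (2098*(-318))*(1/1435543) - 1809/4466491 = -667164*1/1435543 - 1809/4466491 = -667164/1435543 - 1809/4466491 = -2982478898811/6411839889613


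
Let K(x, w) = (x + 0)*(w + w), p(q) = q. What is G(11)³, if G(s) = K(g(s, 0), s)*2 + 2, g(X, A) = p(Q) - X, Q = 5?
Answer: -17984728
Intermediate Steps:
g(X, A) = 5 - X
K(x, w) = 2*w*x (K(x, w) = x*(2*w) = 2*w*x)
G(s) = 2 + 4*s*(5 - s) (G(s) = (2*s*(5 - s))*2 + 2 = 4*s*(5 - s) + 2 = 2 + 4*s*(5 - s))
G(11)³ = (2 - 4*11*(-5 + 11))³ = (2 - 4*11*6)³ = (2 - 264)³ = (-262)³ = -17984728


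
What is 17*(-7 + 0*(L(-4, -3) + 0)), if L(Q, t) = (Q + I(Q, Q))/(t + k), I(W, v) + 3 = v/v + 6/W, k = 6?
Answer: -119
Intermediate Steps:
I(W, v) = -2 + 6/W (I(W, v) = -3 + (v/v + 6/W) = -3 + (1 + 6/W) = -2 + 6/W)
L(Q, t) = (-2 + Q + 6/Q)/(6 + t) (L(Q, t) = (Q + (-2 + 6/Q))/(t + 6) = (-2 + Q + 6/Q)/(6 + t))
17*(-7 + 0*(L(-4, -3) + 0)) = 17*(-7 + 0*((6 - 4*(-2 - 4))/((-4)*(6 - 3)) + 0)) = 17*(-7 + 0*(-¼*(6 - 4*(-6))/3 + 0)) = 17*(-7 + 0*(-¼*⅓*(6 + 24) + 0)) = 17*(-7 + 0*(-¼*⅓*30 + 0)) = 17*(-7 + 0*(-5/2 + 0)) = 17*(-7 + 0*(-5/2)) = 17*(-7 + 0) = 17*(-7) = -119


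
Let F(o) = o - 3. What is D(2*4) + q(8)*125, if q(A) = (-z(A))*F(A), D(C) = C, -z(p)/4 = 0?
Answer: 8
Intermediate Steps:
z(p) = 0 (z(p) = -4*0 = 0)
F(o) = -3 + o
q(A) = 0 (q(A) = (-1*0)*(-3 + A) = 0*(-3 + A) = 0)
D(2*4) + q(8)*125 = 2*4 + 0*125 = 8 + 0 = 8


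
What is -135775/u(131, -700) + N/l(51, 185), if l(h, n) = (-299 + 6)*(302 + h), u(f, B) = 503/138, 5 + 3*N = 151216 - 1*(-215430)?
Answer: -5814016425073/156074361 ≈ -37252.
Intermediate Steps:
N = 366641/3 (N = -5/3 + (151216 - 1*(-215430))/3 = -5/3 + (151216 + 215430)/3 = -5/3 + (1/3)*366646 = -5/3 + 366646/3 = 366641/3 ≈ 1.2221e+5)
u(f, B) = 503/138 (u(f, B) = 503*(1/138) = 503/138)
l(h, n) = -88486 - 293*h (l(h, n) = -293*(302 + h) = -88486 - 293*h)
-135775/u(131, -700) + N/l(51, 185) = -135775/503/138 + 366641/(3*(-88486 - 293*51)) = -135775*138/503 + 366641/(3*(-88486 - 14943)) = -18736950/503 + (366641/3)/(-103429) = -18736950/503 + (366641/3)*(-1/103429) = -18736950/503 - 366641/310287 = -5814016425073/156074361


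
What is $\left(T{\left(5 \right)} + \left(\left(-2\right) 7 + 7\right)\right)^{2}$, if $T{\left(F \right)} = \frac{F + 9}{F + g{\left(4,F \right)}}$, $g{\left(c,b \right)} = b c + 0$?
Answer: $\frac{25921}{625} \approx 41.474$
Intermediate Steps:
$g{\left(c,b \right)} = b c$
$T{\left(F \right)} = \frac{9 + F}{5 F}$ ($T{\left(F \right)} = \frac{F + 9}{F + F 4} = \frac{9 + F}{F + 4 F} = \frac{9 + F}{5 F}$)
$\left(T{\left(5 \right)} + \left(\left(-2\right) 7 + 7\right)\right)^{2} = \left(\frac{9 + 5}{5 \cdot 5} + \left(\left(-2\right) 7 + 7\right)\right)^{2} = \left(\frac{1}{5} \cdot \frac{1}{5} \cdot 14 + \left(-14 + 7\right)\right)^{2} = \left(\frac{14}{25} - 7\right)^{2} = \left(- \frac{161}{25}\right)^{2} = \frac{25921}{625}$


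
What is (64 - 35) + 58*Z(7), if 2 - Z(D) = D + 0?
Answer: -261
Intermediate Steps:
Z(D) = 2 - D (Z(D) = 2 - (D + 0) = 2 - D)
(64 - 35) + 58*Z(7) = (64 - 35) + 58*(2 - 1*7) = 29 + 58*(2 - 7) = 29 + 58*(-5) = 29 - 290 = -261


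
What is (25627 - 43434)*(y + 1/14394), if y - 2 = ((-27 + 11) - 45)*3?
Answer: 46392808591/14394 ≈ 3.2231e+6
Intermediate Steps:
y = -181 (y = 2 + ((-27 + 11) - 45)*3 = 2 + (-16 - 45)*3 = 2 - 61*3 = 2 - 183 = -181)
(25627 - 43434)*(y + 1/14394) = (25627 - 43434)*(-181 + 1/14394) = -17807*(-181 + 1/14394) = -17807*(-2605313/14394) = 46392808591/14394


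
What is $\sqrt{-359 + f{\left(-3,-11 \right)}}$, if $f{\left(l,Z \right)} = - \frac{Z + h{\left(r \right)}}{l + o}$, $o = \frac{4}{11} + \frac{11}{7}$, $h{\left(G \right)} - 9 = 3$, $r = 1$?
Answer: $\frac{i \sqrt{2407602}}{82} \approx 18.922 i$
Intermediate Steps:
$h{\left(G \right)} = 12$ ($h{\left(G \right)} = 9 + 3 = 12$)
$o = \frac{149}{77}$ ($o = 4 \cdot \frac{1}{11} + 11 \cdot \frac{1}{7} = \frac{4}{11} + \frac{11}{7} = \frac{149}{77} \approx 1.9351$)
$f{\left(l,Z \right)} = - \frac{12 + Z}{\frac{149}{77} + l}$ ($f{\left(l,Z \right)} = - \frac{Z + 12}{l + \frac{149}{77}} = - \frac{12 + Z}{\frac{149}{77} + l}$)
$\sqrt{-359 + f{\left(-3,-11 \right)}} = \sqrt{-359 + \frac{77 \left(-12 - -11\right)}{149 + 77 \left(-3\right)}} = \sqrt{-359 + \frac{77 \left(-12 + 11\right)}{149 - 231}} = \sqrt{-359 + 77 \frac{1}{-82} \left(-1\right)} = \sqrt{-359 + 77 \left(- \frac{1}{82}\right) \left(-1\right)} = \sqrt{-359 + \frac{77}{82}} = \sqrt{- \frac{29361}{82}} = \frac{i \sqrt{2407602}}{82}$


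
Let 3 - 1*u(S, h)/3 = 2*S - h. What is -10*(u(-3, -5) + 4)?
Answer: -160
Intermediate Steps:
u(S, h) = 9 - 6*S + 3*h (u(S, h) = 9 - 3*(2*S - h) = 9 - 3*(-h + 2*S) = 9 + (-6*S + 3*h) = 9 - 6*S + 3*h)
-10*(u(-3, -5) + 4) = -10*((9 - 6*(-3) + 3*(-5)) + 4) = -10*((9 + 18 - 15) + 4) = -10*(12 + 4) = -10*16 = -160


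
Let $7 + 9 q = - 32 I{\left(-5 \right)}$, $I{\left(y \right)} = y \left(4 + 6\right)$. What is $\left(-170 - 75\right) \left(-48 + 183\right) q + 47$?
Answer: $-5854228$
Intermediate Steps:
$I{\left(y \right)} = 10 y$ ($I{\left(y \right)} = y 10 = 10 y$)
$q = 177$ ($q = - \frac{7}{9} + \frac{\left(-32\right) 10 \left(-5\right)}{9} = - \frac{7}{9} + \frac{\left(-32\right) \left(-50\right)}{9} = - \frac{7}{9} + \frac{1}{9} \cdot 1600 = - \frac{7}{9} + \frac{1600}{9} = 177$)
$\left(-170 - 75\right) \left(-48 + 183\right) q + 47 = \left(-170 - 75\right) \left(-48 + 183\right) 177 + 47 = \left(-245\right) 135 \cdot 177 + 47 = \left(-33075\right) 177 + 47 = -5854275 + 47 = -5854228$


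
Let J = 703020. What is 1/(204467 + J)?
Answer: 1/907487 ≈ 1.1019e-6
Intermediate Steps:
1/(204467 + J) = 1/(204467 + 703020) = 1/907487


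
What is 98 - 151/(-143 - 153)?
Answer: 29159/296 ≈ 98.510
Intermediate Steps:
98 - 151/(-143 - 153) = 98 - 151/(-296) = 98 - 1/296*(-151) = 98 + 151/296 = 29159/296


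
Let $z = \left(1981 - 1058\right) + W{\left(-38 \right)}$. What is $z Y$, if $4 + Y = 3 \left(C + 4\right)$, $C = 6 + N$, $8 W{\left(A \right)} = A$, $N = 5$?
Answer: $\frac{150593}{4} \approx 37648.0$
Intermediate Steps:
$W{\left(A \right)} = \frac{A}{8}$
$C = 11$ ($C = 6 + 5 = 11$)
$Y = 41$ ($Y = -4 + 3 \left(11 + 4\right) = -4 + 3 \cdot 15 = -4 + 45 = 41$)
$z = \frac{3673}{4}$ ($z = \left(1981 - 1058\right) + \frac{1}{8} \left(-38\right) = 923 - \frac{19}{4} = \frac{3673}{4} \approx 918.25$)
$z Y = \frac{3673}{4} \cdot 41 = \frac{150593}{4}$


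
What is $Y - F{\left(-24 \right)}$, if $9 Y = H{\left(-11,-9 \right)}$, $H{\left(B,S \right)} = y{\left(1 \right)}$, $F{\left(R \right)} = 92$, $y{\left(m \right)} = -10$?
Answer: $- \frac{838}{9} \approx -93.111$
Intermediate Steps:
$H{\left(B,S \right)} = -10$
$Y = - \frac{10}{9}$ ($Y = \frac{1}{9} \left(-10\right) = - \frac{10}{9} \approx -1.1111$)
$Y - F{\left(-24 \right)} = - \frac{10}{9} - 92 = - \frac{838}{9}$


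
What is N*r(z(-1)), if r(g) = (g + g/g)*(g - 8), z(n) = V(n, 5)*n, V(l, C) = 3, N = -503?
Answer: -11066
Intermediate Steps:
z(n) = 3*n
r(g) = (1 + g)*(-8 + g) (r(g) = (g + 1)*(-8 + g) = (1 + g)*(-8 + g))
N*r(z(-1)) = -503*(-8 + (3*(-1))² - 21*(-1)) = -503*(-8 + (-3)² - 7*(-3)) = -503*(-8 + 9 + 21) = -503*22 = -11066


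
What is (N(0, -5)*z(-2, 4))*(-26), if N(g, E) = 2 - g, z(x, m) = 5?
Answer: -260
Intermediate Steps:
(N(0, -5)*z(-2, 4))*(-26) = ((2 - 1*0)*5)*(-26) = ((2 + 0)*5)*(-26) = (2*5)*(-26) = 10*(-26) = -260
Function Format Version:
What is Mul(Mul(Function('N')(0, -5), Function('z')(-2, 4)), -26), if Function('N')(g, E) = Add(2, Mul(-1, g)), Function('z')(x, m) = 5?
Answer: -260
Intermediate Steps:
Mul(Mul(Function('N')(0, -5), Function('z')(-2, 4)), -26) = Mul(Mul(Add(2, Mul(-1, 0)), 5), -26) = Mul(Mul(Add(2, 0), 5), -26) = Mul(Mul(2, 5), -26) = Mul(10, -26) = -260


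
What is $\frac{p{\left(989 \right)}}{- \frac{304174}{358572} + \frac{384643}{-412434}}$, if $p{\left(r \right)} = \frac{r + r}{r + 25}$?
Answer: $- \frac{2031396168351}{1854591278072} \approx -1.0953$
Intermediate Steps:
$p{\left(r \right)} = \frac{2 r}{25 + r}$
$\frac{p{\left(989 \right)}}{- \frac{304174}{358572} + \frac{384643}{-412434}} = \frac{2 \cdot 989 \frac{1}{25 + 989}}{- \frac{304174}{358572} + \frac{384643}{-412434}} = \frac{2 \cdot 989 \cdot \frac{1}{1014}}{\left(-304174\right) \frac{1}{358572} + 384643 \left(- \frac{1}{412434}\right)} = \frac{2 \cdot 989 \cdot \frac{1}{1014}}{- \frac{152087}{179286} - \frac{384643}{412434}} = \frac{989}{507 \left(- \frac{10973912888}{6161970177}\right)} = \frac{989}{507} \left(- \frac{6161970177}{10973912888}\right) = - \frac{2031396168351}{1854591278072}$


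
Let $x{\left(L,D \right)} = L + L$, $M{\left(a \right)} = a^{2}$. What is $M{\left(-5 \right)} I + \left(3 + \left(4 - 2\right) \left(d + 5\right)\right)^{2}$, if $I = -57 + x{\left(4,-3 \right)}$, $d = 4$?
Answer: $-784$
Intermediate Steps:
$x{\left(L,D \right)} = 2 L$
$I = -49$ ($I = -57 + 2 \cdot 4 = -57 + 8 = -49$)
$M{\left(-5 \right)} I + \left(3 + \left(4 - 2\right) \left(d + 5\right)\right)^{2} = \left(-5\right)^{2} \left(-49\right) + \left(3 + \left(4 - 2\right) \left(4 + 5\right)\right)^{2} = 25 \left(-49\right) + \left(3 + 2 \cdot 9\right)^{2} = -1225 + \left(3 + 18\right)^{2} = -1225 + 21^{2} = -1225 + 441 = -784$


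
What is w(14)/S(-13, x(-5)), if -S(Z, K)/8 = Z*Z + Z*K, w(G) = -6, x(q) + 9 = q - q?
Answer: 3/1144 ≈ 0.0026224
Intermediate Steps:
x(q) = -9 (x(q) = -9 + (q - q) = -9 + 0 = -9)
S(Z, K) = -8*Z**2 - 8*K*Z (S(Z, K) = -8*(Z*Z + Z*K) = -8*(Z**2 + K*Z) = -8*Z**2 - 8*K*Z)
w(14)/S(-13, x(-5)) = -6*1/(104*(-9 - 13)) = -6/((-8*(-13)*(-22))) = -6/(-2288) = -6*(-1/2288) = 3/1144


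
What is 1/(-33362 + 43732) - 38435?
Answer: -398570949/10370 ≈ -38435.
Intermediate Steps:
1/(-33362 + 43732) - 38435 = 1/10370 - 38435 = -398570949/10370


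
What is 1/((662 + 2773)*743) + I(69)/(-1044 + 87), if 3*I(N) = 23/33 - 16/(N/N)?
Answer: 429652756/80601186105 ≈ 0.0053306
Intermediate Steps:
I(N) = -505/99 (I(N) = (23/33 - 16/(N/N))/3 = (23*(1/33) - 16/1)/3 = (23/33 - 16*1)/3 = (23/33 - 16)/3 = (1/3)*(-505/33) = -505/99)
1/((662 + 2773)*743) + I(69)/(-1044 + 87) = 1/((662 + 2773)*743) - 505/(99*(-1044 + 87)) = (1/743)/3435 - 505/99/(-957) = (1/3435)*(1/743) - 505/99*(-1/957) = 1/2552205 + 505/94743 = 429652756/80601186105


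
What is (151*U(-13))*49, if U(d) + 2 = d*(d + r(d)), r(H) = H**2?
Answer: -15019970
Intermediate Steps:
U(d) = -2 + d*(d + d**2)
(151*U(-13))*49 = (151*(-2 + (-13)**2 + (-13)**3))*49 = (151*(-2 + 169 - 2197))*49 = (151*(-2030))*49 = -306530*49 = -15019970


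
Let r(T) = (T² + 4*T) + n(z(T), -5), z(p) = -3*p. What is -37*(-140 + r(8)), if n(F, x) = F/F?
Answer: 1591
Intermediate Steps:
n(F, x) = 1
r(T) = 1 + T² + 4*T (r(T) = (T² + 4*T) + 1 = 1 + T² + 4*T)
-37*(-140 + r(8)) = -37*(-140 + (1 + 8² + 4*8)) = -37*(-140 + (1 + 64 + 32)) = -37*(-140 + 97) = -37*(-43) = 1591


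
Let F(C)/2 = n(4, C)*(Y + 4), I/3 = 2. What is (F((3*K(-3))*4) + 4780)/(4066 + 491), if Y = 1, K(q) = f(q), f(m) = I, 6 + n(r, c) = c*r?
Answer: 7600/4557 ≈ 1.6678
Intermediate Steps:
I = 6 (I = 3*2 = 6)
n(r, c) = -6 + c*r
f(m) = 6
K(q) = 6
F(C) = -60 + 40*C (F(C) = 2*((-6 + C*4)*(1 + 4)) = 2*((-6 + 4*C)*5) = 2*(-30 + 20*C) = -60 + 40*C)
(F((3*K(-3))*4) + 4780)/(4066 + 491) = ((-60 + 40*((3*6)*4)) + 4780)/(4066 + 491) = ((-60 + 40*(18*4)) + 4780)/4557 = ((-60 + 40*72) + 4780)*(1/4557) = ((-60 + 2880) + 4780)*(1/4557) = (2820 + 4780)*(1/4557) = 7600*(1/4557) = 7600/4557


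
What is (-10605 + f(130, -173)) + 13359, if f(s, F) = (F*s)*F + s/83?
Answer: 323162622/83 ≈ 3.8935e+6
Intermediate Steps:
f(s, F) = s/83 + s*F² (f(s, F) = s*F² + s*(1/83) = s*F² + s/83 = s/83 + s*F²)
(-10605 + f(130, -173)) + 13359 = (-10605 + 130*(1/83 + (-173)²)) + 13359 = (-10605 + 130*(1/83 + 29929)) + 13359 = (-10605 + 130*(2484108/83)) + 13359 = (-10605 + 322934040/83) + 13359 = 322053825/83 + 13359 = 323162622/83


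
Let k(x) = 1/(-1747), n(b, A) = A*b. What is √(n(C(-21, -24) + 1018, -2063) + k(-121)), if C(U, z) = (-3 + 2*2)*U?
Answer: I*√6277405685046/1747 ≈ 1434.2*I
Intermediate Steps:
C(U, z) = U (C(U, z) = (-3 + 4)*U = 1*U = U)
k(x) = -1/1747
√(n(C(-21, -24) + 1018, -2063) + k(-121)) = √(-2063*(-21 + 1018) - 1/1747) = √(-2063*997 - 1/1747) = √(-2056811 - 1/1747) = √(-3593248818/1747) = I*√6277405685046/1747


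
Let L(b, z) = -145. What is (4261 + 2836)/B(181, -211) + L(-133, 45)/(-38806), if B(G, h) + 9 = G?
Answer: 137715561/3337316 ≈ 41.265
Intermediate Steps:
B(G, h) = -9 + G
(4261 + 2836)/B(181, -211) + L(-133, 45)/(-38806) = (4261 + 2836)/(-9 + 181) - 145/(-38806) = 7097/172 - 145*(-1/38806) = 7097*(1/172) + 145/38806 = 7097/172 + 145/38806 = 137715561/3337316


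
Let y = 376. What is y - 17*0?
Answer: 376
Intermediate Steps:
y - 17*0 = 376 - 17*0 = 376 - 1*0 = 376 + 0 = 376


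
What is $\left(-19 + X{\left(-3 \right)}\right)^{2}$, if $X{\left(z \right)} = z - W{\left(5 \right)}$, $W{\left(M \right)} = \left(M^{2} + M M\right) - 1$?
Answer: $5041$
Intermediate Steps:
$W{\left(M \right)} = -1 + 2 M^{2}$ ($W{\left(M \right)} = \left(M^{2} + M^{2}\right) - 1 = 2 M^{2} - 1 = -1 + 2 M^{2}$)
$X{\left(z \right)} = -49 + z$ ($X{\left(z \right)} = z - \left(-1 + 2 \cdot 5^{2}\right) = z - \left(-1 + 2 \cdot 25\right) = z - \left(-1 + 50\right) = z - 49 = -49 + z$)
$\left(-19 + X{\left(-3 \right)}\right)^{2} = \left(-19 - 52\right)^{2} = \left(-71\right)^{2} = 5041$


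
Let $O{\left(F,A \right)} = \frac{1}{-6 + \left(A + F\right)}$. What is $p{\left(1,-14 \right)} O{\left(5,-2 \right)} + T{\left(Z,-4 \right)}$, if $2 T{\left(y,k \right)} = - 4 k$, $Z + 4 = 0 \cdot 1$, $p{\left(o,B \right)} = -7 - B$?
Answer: $\frac{17}{3} \approx 5.6667$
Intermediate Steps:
$Z = -4$ ($Z = -4 + 0 \cdot 1 = -4 + 0 = -4$)
$T{\left(y,k \right)} = - 2 k$ ($T{\left(y,k \right)} = \frac{\left(-4\right) k}{2} = - 2 k$)
$O{\left(F,A \right)} = \frac{1}{-6 + A + F}$
$p{\left(1,-14 \right)} O{\left(5,-2 \right)} + T{\left(Z,-4 \right)} = \frac{-7 - -14}{-6 - 2 + 5} - -8 = \frac{-7 + 14}{-3} + 8 = 7 \left(- \frac{1}{3}\right) + 8 = - \frac{7}{3} + 8 = \frac{17}{3}$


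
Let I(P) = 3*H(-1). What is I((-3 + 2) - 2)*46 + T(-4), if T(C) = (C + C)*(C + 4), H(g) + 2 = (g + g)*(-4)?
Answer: 828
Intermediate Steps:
H(g) = -2 - 8*g (H(g) = -2 + (g + g)*(-4) = -2 + (2*g)*(-4) = -2 - 8*g)
I(P) = 18 (I(P) = 3*(-2 - 8*(-1)) = 3*(-2 + 8) = 3*6 = 18)
T(C) = 2*C*(4 + C) (T(C) = (2*C)*(4 + C) = 2*C*(4 + C))
I((-3 + 2) - 2)*46 + T(-4) = 18*46 + 2*(-4)*(4 - 4) = 828 + 2*(-4)*0 = 828 + 0 = 828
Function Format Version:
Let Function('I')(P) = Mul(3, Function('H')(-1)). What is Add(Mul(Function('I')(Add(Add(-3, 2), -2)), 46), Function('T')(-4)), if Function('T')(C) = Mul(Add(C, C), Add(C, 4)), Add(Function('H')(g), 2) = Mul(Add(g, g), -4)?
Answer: 828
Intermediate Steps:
Function('H')(g) = Add(-2, Mul(-8, g)) (Function('H')(g) = Add(-2, Mul(Add(g, g), -4)) = Add(-2, Mul(Mul(2, g), -4)) = Add(-2, Mul(-8, g)))
Function('I')(P) = 18 (Function('I')(P) = Mul(3, Add(-2, Mul(-8, -1))) = Mul(3, Add(-2, 8)) = Mul(3, 6) = 18)
Function('T')(C) = Mul(2, C, Add(4, C)) (Function('T')(C) = Mul(Mul(2, C), Add(4, C)) = Mul(2, C, Add(4, C)))
Add(Mul(Function('I')(Add(Add(-3, 2), -2)), 46), Function('T')(-4)) = Add(Mul(18, 46), Mul(2, -4, Add(4, -4))) = Add(828, Mul(2, -4, 0)) = Add(828, 0) = 828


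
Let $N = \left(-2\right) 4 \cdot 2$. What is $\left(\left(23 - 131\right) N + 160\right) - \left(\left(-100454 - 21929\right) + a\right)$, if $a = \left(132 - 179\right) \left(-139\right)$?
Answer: $117738$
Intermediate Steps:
$N = -16$ ($N = \left(-8\right) 2 = -16$)
$a = 6533$ ($a = \left(-47\right) \left(-139\right) = 6533$)
$\left(\left(23 - 131\right) N + 160\right) - \left(\left(-100454 - 21929\right) + a\right) = \left(\left(23 - 131\right) \left(-16\right) + 160\right) - \left(\left(-100454 - 21929\right) + 6533\right) = \left(\left(23 - 131\right) \left(-16\right) + 160\right) - \left(-122383 + 6533\right) = \left(\left(-108\right) \left(-16\right) + 160\right) - -115850 = \left(1728 + 160\right) + 115850 = 1888 + 115850 = 117738$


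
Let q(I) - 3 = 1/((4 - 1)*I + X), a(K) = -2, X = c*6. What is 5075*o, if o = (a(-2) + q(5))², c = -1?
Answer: 507500/81 ≈ 6265.4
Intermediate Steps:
X = -6 (X = -1*6 = -6)
q(I) = 3 + 1/(-6 + 3*I) (q(I) = 3 + 1/((4 - 1)*I - 6) = 3 + 1/(3*I - 6) = 3 + 1/(-6 + 3*I))
o = 100/81 (o = (-2 + (-17 + 9*5)/(3*(-2 + 5)))² = (-2 + (⅓)*(-17 + 45)/3)² = (-2 + (⅓)*(⅓)*28)² = (-2 + 28/9)² = (10/9)² = 100/81 ≈ 1.2346)
5075*o = 5075*(100/81) = 507500/81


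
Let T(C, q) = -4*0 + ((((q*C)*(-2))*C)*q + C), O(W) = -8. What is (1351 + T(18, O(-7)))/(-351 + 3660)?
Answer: -40103/3309 ≈ -12.119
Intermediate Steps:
T(C, q) = C - 2*C²*q² (T(C, q) = 0 + ((((C*q)*(-2))*C)*q + C) = 0 + (((-2*C*q)*C)*q + C) = 0 + ((-2*q*C²)*q + C) = 0 + (-2*C²*q² + C) = 0 + (C - 2*C²*q²) = C - 2*C²*q²)
(1351 + T(18, O(-7)))/(-351 + 3660) = (1351 + 18*(1 - 2*18*(-8)²))/(-351 + 3660) = (1351 + 18*(1 - 2*18*64))/3309 = (1351 + 18*(1 - 2304))*(1/3309) = (1351 + 18*(-2303))*(1/3309) = (1351 - 41454)*(1/3309) = -40103*1/3309 = -40103/3309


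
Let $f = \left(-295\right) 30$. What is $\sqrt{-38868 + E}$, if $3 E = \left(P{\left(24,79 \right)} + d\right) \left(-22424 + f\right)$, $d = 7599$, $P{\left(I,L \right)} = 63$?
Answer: $26 i \sqrt{118214} \approx 8939.4 i$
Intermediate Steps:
$f = -8850$
$E = -79873796$ ($E = \frac{\left(63 + 7599\right) \left(-22424 - 8850\right)}{3} = \frac{7662 \left(-31274\right)}{3} = \frac{1}{3} \left(-239621388\right) = -79873796$)
$\sqrt{-38868 + E} = \sqrt{-38868 - 79873796} = \sqrt{-79912664} = 26 i \sqrt{118214}$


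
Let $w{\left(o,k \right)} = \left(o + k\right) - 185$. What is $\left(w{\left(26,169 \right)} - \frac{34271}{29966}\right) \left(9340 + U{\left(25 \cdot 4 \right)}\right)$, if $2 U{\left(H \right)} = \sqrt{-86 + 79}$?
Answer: $\frac{1239366630}{14983} + \frac{265389 i \sqrt{7}}{59932} \approx 82718.0 + 11.716 i$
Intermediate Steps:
$w{\left(o,k \right)} = -185 + k + o$ ($w{\left(o,k \right)} = \left(k + o\right) - 185 = -185 + k + o$)
$U{\left(H \right)} = \frac{i \sqrt{7}}{2}$ ($U{\left(H \right)} = \frac{\sqrt{-86 + 79}}{2} = \frac{\sqrt{-7}}{2} = \frac{i \sqrt{7}}{2}$)
$\left(w{\left(26,169 \right)} - \frac{34271}{29966}\right) \left(9340 + U{\left(25 \cdot 4 \right)}\right) = \left(\left(-185 + 169 + 26\right) - \frac{34271}{29966}\right) \left(9340 + \frac{i \sqrt{7}}{2}\right) = \left(10 - \frac{34271}{29966}\right) \left(9340 + \frac{i \sqrt{7}}{2}\right) = \frac{265389 \left(9340 + \frac{i \sqrt{7}}{2}\right)}{29966} = \frac{1239366630}{14983} + \frac{265389 i \sqrt{7}}{59932}$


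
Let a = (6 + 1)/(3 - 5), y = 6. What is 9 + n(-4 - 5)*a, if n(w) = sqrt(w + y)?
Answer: 9 - 7*I*sqrt(3)/2 ≈ 9.0 - 6.0622*I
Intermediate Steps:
a = -7/2 (a = 7/(-2) = 7*(-1/2) = -7/2 ≈ -3.5000)
n(w) = sqrt(6 + w) (n(w) = sqrt(w + 6) = sqrt(6 + w))
9 + n(-4 - 5)*a = 9 + sqrt(6 + (-4 - 5))*(-7/2) = 9 + sqrt(6 - 9)*(-7/2) = 9 + sqrt(-3)*(-7/2) = 9 + (I*sqrt(3))*(-7/2) = 9 - 7*I*sqrt(3)/2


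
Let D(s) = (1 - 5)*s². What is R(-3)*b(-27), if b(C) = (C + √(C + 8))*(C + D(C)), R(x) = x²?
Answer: 715149 - 26487*I*√19 ≈ 7.1515e+5 - 1.1545e+5*I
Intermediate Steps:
D(s) = -4*s²
b(C) = (C + √(8 + C))*(C - 4*C²) (b(C) = (C + √(C + 8))*(C - 4*C²) = (C + √(8 + C))*(C - 4*C²))
R(-3)*b(-27) = (-3)²*(-27*(-27 + √(8 - 27) - 4*(-27)² - 4*(-27)*√(8 - 27))) = 9*(-27*(-27 + √(-19) - 4*729 - 4*(-27)*√(-19))) = 9*(-27*(-27 + I*√19 - 2916 - 4*(-27)*I*√19)) = 9*(-27*(-27 + I*√19 - 2916 + 108*I*√19)) = 9*(-27*(-2943 + 109*I*√19)) = 9*(79461 - 2943*I*√19) = 715149 - 26487*I*√19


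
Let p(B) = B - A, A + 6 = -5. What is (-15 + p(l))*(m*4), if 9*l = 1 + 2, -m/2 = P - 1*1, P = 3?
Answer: 176/3 ≈ 58.667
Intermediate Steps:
m = -4 (m = -2*(3 - 1*1) = -2*(3 - 1) = -2*2 = -4)
A = -11 (A = -6 - 5 = -11)
l = ⅓ (l = (1 + 2)/9 = (⅑)*3 = ⅓ ≈ 0.33333)
p(B) = 11 + B (p(B) = B - 1*(-11) = B + 11 = 11 + B)
(-15 + p(l))*(m*4) = (-15 + (11 + ⅓))*(-4*4) = (-15 + 34/3)*(-16) = -11/3*(-16) = 176/3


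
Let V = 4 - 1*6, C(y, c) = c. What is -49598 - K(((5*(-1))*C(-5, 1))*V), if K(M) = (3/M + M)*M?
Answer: -49701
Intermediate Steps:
V = -2 (V = 4 - 6 = -2)
K(M) = M*(M + 3/M) (K(M) = (M + 3/M)*M = M*(M + 3/M))
-49598 - K(((5*(-1))*C(-5, 1))*V) = -49598 - (3 + (((5*(-1))*1)*(-2))**2) = -49598 - (3 + (-5*1*(-2))**2) = -49598 - (3 + (-5*(-2))**2) = -49598 - (3 + 10**2) = -49598 - (3 + 100) = -49598 - 1*103 = -49598 - 103 = -49701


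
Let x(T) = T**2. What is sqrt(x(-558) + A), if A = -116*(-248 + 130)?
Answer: 2*sqrt(81263) ≈ 570.13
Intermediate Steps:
A = 13688 (A = -116*(-118) = 13688)
sqrt(x(-558) + A) = sqrt((-558)**2 + 13688) = sqrt(311364 + 13688) = sqrt(325052) = 2*sqrt(81263)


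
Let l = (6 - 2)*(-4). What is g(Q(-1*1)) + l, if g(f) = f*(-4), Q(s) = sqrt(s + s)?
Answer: -16 - 4*I*sqrt(2) ≈ -16.0 - 5.6569*I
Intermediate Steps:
Q(s) = sqrt(2)*sqrt(s) (Q(s) = sqrt(2*s) = sqrt(2)*sqrt(s))
g(f) = -4*f
l = -16 (l = 4*(-4) = -16)
g(Q(-1*1)) + l = -4*sqrt(2)*sqrt(-1*1) - 16 = -4*sqrt(2)*sqrt(-1) - 16 = -4*sqrt(2)*I - 16 = -4*I*sqrt(2) - 16 = -16 - 4*I*sqrt(2)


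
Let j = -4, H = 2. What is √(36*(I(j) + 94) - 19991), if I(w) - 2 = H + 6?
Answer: I*√16247 ≈ 127.46*I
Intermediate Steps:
I(w) = 10 (I(w) = 2 + (2 + 6) = 2 + 8 = 10)
√(36*(I(j) + 94) - 19991) = √(36*(10 + 94) - 19991) = √(36*104 - 19991) = √(3744 - 19991) = √(-16247) = I*√16247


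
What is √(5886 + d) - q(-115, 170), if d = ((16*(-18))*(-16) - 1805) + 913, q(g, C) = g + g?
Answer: 230 + √9602 ≈ 327.99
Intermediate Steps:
q(g, C) = 2*g
d = 3716 (d = (-288*(-16) - 1805) + 913 = (4608 - 1805) + 913 = 2803 + 913 = 3716)
√(5886 + d) - q(-115, 170) = √(5886 + 3716) - 2*(-115) = √9602 - 1*(-230) = √9602 + 230 = 230 + √9602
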